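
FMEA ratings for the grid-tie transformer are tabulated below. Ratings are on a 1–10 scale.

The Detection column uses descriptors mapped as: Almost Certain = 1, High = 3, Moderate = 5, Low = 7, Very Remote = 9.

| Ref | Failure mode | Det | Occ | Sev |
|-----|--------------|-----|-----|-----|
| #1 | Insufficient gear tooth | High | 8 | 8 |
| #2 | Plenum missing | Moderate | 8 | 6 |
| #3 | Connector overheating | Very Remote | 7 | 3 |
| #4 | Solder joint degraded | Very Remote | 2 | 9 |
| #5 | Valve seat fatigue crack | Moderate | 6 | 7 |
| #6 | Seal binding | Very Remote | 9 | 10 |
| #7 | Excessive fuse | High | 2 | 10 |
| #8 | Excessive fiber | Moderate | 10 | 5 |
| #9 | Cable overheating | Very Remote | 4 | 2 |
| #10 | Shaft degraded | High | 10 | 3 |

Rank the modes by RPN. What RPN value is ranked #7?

RPN = Severity × Occurrence × Detection:
  #1: 8 × 8 × 3 = 192
  #2: 6 × 8 × 5 = 240
  #3: 3 × 7 × 9 = 189
  #4: 9 × 2 × 9 = 162
  #5: 7 × 6 × 5 = 210
  #6: 10 × 9 × 9 = 810
  #7: 10 × 2 × 3 = 60
  #8: 5 × 10 × 5 = 250
  #9: 2 × 4 × 9 = 72
  #10: 3 × 10 × 3 = 90
Sorted descending: 810, 250, 240, 210, 192, 189, 162, 90, 72, 60.
The seventh-highest RPN is 162 (#4).

162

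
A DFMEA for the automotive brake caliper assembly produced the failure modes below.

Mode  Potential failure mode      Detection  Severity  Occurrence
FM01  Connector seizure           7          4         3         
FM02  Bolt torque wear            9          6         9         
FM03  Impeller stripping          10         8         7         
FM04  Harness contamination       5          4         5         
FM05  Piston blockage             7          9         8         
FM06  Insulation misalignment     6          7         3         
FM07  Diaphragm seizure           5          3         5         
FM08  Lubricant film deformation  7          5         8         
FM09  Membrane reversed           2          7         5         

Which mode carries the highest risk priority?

FM03

RPN = Severity × Occurrence × Detection:
  FM01: 4 × 3 × 7 = 84
  FM02: 6 × 9 × 9 = 486
  FM03: 8 × 7 × 10 = 560
  FM04: 4 × 5 × 5 = 100
  FM05: 9 × 8 × 7 = 504
  FM06: 7 × 3 × 6 = 126
  FM07: 3 × 5 × 5 = 75
  FM08: 5 × 8 × 7 = 280
  FM09: 7 × 5 × 2 = 70
Highest RPN is 560 → FM03.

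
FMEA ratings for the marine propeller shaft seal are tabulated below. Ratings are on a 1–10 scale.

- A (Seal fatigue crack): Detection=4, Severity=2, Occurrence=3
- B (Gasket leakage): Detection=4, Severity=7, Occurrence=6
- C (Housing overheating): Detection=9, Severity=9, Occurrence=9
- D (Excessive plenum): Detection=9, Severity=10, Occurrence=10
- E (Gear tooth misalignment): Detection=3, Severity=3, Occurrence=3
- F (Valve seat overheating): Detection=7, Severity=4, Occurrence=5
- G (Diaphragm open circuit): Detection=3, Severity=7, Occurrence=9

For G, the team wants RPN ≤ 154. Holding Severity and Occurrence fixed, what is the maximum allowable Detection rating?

2

G: S=7, O=9, D=3 → current RPN = 189.
Fixed product = 63. Need 63 × D ≤ 154, so D ≤ 154/63 = 2.44.
Maximum integer Detection rating = 2 (gives RPN 126; D=3 would give 189 > 154).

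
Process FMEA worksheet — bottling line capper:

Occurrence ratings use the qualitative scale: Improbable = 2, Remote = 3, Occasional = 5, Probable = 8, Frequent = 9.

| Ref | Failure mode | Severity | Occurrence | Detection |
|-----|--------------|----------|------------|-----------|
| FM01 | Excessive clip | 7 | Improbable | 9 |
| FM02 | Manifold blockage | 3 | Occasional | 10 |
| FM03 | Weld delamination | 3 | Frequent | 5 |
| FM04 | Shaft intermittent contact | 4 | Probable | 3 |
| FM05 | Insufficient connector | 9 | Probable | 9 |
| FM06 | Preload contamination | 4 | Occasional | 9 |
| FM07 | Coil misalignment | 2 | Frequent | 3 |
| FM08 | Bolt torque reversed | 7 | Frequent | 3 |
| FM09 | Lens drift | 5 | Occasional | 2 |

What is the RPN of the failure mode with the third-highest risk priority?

180

RPN = Severity × Occurrence × Detection:
  FM01: 7 × 2 × 9 = 126
  FM02: 3 × 5 × 10 = 150
  FM03: 3 × 9 × 5 = 135
  FM04: 4 × 8 × 3 = 96
  FM05: 9 × 8 × 9 = 648
  FM06: 4 × 5 × 9 = 180
  FM07: 2 × 9 × 3 = 54
  FM08: 7 × 9 × 3 = 189
  FM09: 5 × 5 × 2 = 50
Sorted descending: 648, 189, 180, 150, 135, 126, 96, 54, 50.
The third-highest RPN is 180 (FM06).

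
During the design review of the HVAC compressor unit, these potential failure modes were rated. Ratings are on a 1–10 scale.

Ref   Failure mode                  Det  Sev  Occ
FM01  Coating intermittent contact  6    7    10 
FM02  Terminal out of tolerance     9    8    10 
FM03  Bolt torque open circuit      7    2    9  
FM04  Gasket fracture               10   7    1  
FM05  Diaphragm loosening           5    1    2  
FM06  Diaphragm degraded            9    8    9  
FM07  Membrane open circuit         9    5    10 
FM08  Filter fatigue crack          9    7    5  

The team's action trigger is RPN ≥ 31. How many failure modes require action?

7

RPN = Severity × Occurrence × Detection:
  FM01: 7 × 10 × 6 = 420
  FM02: 8 × 10 × 9 = 720
  FM03: 2 × 9 × 7 = 126
  FM04: 7 × 1 × 10 = 70
  FM05: 1 × 2 × 5 = 10
  FM06: 8 × 9 × 9 = 648
  FM07: 5 × 10 × 9 = 450
  FM08: 7 × 5 × 9 = 315
Modes with RPN ≥ 31: FM01 (420), FM02 (720), FM03 (126), FM04 (70), FM06 (648), FM07 (450), FM08 (315) → 7.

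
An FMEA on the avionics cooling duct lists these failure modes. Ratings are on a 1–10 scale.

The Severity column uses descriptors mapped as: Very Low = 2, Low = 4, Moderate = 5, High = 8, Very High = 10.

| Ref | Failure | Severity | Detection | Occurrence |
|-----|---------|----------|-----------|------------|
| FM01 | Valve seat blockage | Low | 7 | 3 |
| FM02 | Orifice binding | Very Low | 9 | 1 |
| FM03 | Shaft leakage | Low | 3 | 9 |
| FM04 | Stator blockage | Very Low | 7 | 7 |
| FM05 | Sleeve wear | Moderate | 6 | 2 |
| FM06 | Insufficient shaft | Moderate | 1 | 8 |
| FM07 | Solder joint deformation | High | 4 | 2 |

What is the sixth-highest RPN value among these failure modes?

40

RPN = Severity × Occurrence × Detection:
  FM01: 4 × 3 × 7 = 84
  FM02: 2 × 1 × 9 = 18
  FM03: 4 × 9 × 3 = 108
  FM04: 2 × 7 × 7 = 98
  FM05: 5 × 2 × 6 = 60
  FM06: 5 × 8 × 1 = 40
  FM07: 8 × 2 × 4 = 64
Sorted descending: 108, 98, 84, 64, 60, 40, 18.
The sixth-highest RPN is 40 (FM06).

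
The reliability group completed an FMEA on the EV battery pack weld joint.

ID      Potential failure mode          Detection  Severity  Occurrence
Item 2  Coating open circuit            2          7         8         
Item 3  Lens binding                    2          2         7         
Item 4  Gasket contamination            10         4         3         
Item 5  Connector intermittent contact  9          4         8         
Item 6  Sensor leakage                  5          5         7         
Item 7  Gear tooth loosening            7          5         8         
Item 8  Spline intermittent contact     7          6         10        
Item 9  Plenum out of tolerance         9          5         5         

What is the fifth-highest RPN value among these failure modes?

175

RPN = Severity × Occurrence × Detection:
  Item 2: 7 × 8 × 2 = 112
  Item 3: 2 × 7 × 2 = 28
  Item 4: 4 × 3 × 10 = 120
  Item 5: 4 × 8 × 9 = 288
  Item 6: 5 × 7 × 5 = 175
  Item 7: 5 × 8 × 7 = 280
  Item 8: 6 × 10 × 7 = 420
  Item 9: 5 × 5 × 9 = 225
Sorted descending: 420, 288, 280, 225, 175, 120, 112, 28.
The fifth-highest RPN is 175 (Item 6).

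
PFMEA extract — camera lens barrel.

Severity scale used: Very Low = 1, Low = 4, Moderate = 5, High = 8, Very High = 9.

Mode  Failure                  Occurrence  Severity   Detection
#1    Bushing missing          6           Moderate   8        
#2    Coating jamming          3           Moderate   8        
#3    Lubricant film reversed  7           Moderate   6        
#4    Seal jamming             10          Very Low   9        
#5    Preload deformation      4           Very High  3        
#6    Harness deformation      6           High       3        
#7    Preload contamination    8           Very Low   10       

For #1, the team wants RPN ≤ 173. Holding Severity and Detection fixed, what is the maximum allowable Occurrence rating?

4

#1: S=5, O=6, D=8 → current RPN = 240.
Fixed product = 40. Need 40 × O ≤ 173, so O ≤ 173/40 = 4.33.
Maximum integer Occurrence rating = 4 (gives RPN 160; O=5 would give 200 > 173).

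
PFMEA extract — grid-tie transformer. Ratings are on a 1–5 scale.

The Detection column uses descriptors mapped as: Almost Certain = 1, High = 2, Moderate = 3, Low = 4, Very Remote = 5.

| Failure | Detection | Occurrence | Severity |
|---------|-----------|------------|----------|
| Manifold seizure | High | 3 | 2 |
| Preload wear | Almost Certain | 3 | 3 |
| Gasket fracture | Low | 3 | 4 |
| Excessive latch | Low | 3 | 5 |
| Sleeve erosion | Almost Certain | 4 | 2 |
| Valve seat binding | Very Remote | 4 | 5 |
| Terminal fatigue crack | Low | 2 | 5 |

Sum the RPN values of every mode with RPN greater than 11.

260

RPN = Severity × Occurrence × Detection:
  Manifold seizure: 2 × 3 × 2 = 12
  Preload wear: 3 × 3 × 1 = 9
  Gasket fracture: 4 × 3 × 4 = 48
  Excessive latch: 5 × 3 × 4 = 60
  Sleeve erosion: 2 × 4 × 1 = 8
  Valve seat binding: 5 × 4 × 5 = 100
  Terminal fatigue crack: 5 × 2 × 4 = 40
RPN > 11: Manifold seizure (12), Gasket fracture (48), Excessive latch (60), Valve seat binding (100), Terminal fatigue crack (40).
Sum: 12 + 48 + 60 + 100 + 40 = 260.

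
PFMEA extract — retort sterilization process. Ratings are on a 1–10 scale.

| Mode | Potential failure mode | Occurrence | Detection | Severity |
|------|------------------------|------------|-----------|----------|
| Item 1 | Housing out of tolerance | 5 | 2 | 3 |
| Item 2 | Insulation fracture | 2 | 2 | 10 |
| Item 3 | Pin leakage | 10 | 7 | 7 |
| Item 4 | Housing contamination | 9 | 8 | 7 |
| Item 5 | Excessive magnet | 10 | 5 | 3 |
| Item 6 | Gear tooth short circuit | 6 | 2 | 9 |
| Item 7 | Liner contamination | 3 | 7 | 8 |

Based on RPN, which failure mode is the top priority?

Item 4

RPN = Severity × Occurrence × Detection:
  Item 1: 3 × 5 × 2 = 30
  Item 2: 10 × 2 × 2 = 40
  Item 3: 7 × 10 × 7 = 490
  Item 4: 7 × 9 × 8 = 504
  Item 5: 3 × 10 × 5 = 150
  Item 6: 9 × 6 × 2 = 108
  Item 7: 8 × 3 × 7 = 168
Highest RPN is 504 → Item 4.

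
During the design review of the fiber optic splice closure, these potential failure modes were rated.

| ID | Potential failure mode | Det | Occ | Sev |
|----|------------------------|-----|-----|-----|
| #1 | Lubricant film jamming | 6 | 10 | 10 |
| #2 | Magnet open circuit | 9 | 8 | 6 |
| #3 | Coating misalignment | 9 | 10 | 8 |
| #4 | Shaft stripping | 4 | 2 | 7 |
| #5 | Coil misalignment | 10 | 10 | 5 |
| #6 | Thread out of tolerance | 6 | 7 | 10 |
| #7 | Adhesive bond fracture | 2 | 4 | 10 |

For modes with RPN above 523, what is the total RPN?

1320

RPN = Severity × Occurrence × Detection:
  #1: 10 × 10 × 6 = 600
  #2: 6 × 8 × 9 = 432
  #3: 8 × 10 × 9 = 720
  #4: 7 × 2 × 4 = 56
  #5: 5 × 10 × 10 = 500
  #6: 10 × 7 × 6 = 420
  #7: 10 × 4 × 2 = 80
RPN > 523: #1 (600), #3 (720).
Sum: 600 + 720 = 1320.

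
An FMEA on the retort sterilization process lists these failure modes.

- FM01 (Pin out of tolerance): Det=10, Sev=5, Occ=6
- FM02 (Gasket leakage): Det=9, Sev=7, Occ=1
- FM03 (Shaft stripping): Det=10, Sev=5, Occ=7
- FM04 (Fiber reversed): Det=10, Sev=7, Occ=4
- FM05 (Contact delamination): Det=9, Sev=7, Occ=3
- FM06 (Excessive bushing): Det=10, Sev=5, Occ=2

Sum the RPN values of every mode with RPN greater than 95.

1219

RPN = Severity × Occurrence × Detection:
  FM01: 5 × 6 × 10 = 300
  FM02: 7 × 1 × 9 = 63
  FM03: 5 × 7 × 10 = 350
  FM04: 7 × 4 × 10 = 280
  FM05: 7 × 3 × 9 = 189
  FM06: 5 × 2 × 10 = 100
RPN > 95: FM01 (300), FM03 (350), FM04 (280), FM05 (189), FM06 (100).
Sum: 300 + 350 + 280 + 189 + 100 = 1219.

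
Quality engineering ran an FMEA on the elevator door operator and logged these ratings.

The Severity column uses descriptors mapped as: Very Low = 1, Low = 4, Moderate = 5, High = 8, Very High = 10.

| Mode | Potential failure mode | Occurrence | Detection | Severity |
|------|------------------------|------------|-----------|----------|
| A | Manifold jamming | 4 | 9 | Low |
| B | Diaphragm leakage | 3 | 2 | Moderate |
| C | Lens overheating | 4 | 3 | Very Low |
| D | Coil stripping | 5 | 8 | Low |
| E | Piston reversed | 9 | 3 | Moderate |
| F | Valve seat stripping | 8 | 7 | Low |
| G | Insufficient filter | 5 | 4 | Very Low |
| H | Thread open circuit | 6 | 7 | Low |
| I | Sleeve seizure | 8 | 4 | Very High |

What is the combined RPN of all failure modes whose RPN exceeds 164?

RPN = Severity × Occurrence × Detection:
  A: 4 × 4 × 9 = 144
  B: 5 × 3 × 2 = 30
  C: 1 × 4 × 3 = 12
  D: 4 × 5 × 8 = 160
  E: 5 × 9 × 3 = 135
  F: 4 × 8 × 7 = 224
  G: 1 × 5 × 4 = 20
  H: 4 × 6 × 7 = 168
  I: 10 × 8 × 4 = 320
RPN > 164: F (224), H (168), I (320).
Sum: 224 + 168 + 320 = 712.

712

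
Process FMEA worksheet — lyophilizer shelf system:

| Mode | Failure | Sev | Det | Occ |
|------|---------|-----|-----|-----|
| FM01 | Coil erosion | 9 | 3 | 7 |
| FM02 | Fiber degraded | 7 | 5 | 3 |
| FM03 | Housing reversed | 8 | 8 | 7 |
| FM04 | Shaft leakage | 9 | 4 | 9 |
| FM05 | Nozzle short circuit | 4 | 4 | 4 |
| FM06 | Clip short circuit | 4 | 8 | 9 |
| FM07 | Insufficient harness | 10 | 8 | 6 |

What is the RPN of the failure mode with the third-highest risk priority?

RPN = Severity × Occurrence × Detection:
  FM01: 9 × 7 × 3 = 189
  FM02: 7 × 3 × 5 = 105
  FM03: 8 × 7 × 8 = 448
  FM04: 9 × 9 × 4 = 324
  FM05: 4 × 4 × 4 = 64
  FM06: 4 × 9 × 8 = 288
  FM07: 10 × 6 × 8 = 480
Sorted descending: 480, 448, 324, 288, 189, 105, 64.
The third-highest RPN is 324 (FM04).

324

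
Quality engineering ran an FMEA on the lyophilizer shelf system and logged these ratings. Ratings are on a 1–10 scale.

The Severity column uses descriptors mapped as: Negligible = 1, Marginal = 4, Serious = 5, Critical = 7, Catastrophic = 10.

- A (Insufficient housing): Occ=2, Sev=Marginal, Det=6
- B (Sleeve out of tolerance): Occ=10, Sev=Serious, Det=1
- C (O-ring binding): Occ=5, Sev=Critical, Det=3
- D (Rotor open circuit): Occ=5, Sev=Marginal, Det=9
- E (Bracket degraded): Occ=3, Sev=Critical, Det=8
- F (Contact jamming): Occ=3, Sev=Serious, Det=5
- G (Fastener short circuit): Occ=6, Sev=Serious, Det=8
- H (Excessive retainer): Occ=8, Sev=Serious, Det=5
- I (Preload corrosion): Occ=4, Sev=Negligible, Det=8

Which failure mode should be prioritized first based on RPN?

G

RPN = Severity × Occurrence × Detection:
  A: 4 × 2 × 6 = 48
  B: 5 × 10 × 1 = 50
  C: 7 × 5 × 3 = 105
  D: 4 × 5 × 9 = 180
  E: 7 × 3 × 8 = 168
  F: 5 × 3 × 5 = 75
  G: 5 × 6 × 8 = 240
  H: 5 × 8 × 5 = 200
  I: 1 × 4 × 8 = 32
Highest RPN is 240 → G.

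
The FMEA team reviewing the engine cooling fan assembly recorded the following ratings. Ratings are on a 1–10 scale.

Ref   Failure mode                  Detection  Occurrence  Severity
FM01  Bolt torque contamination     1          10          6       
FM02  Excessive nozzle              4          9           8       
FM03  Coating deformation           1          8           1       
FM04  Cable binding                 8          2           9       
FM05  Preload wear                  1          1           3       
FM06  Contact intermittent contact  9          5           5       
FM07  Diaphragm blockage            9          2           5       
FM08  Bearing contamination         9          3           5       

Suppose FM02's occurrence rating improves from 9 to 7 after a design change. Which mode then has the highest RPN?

FM06

RPN = Severity × Occurrence × Detection:
  FM01: 6 × 10 × 1 = 60
  FM02: 8 × 9 × 4 = 288
  FM03: 1 × 8 × 1 = 8
  FM04: 9 × 2 × 8 = 144
  FM05: 3 × 1 × 1 = 3
  FM06: 5 × 5 × 9 = 225
  FM07: 5 × 2 × 9 = 90
  FM08: 5 × 3 × 9 = 135
After action: FM02 → 8 × 7 × 4 = 224.
Revised RPNs: FM06=225, FM02=224, FM04=144, FM08=135, FM07=90, FM01=60, FM03=8, FM05=3.
Highest is now FM06 (225).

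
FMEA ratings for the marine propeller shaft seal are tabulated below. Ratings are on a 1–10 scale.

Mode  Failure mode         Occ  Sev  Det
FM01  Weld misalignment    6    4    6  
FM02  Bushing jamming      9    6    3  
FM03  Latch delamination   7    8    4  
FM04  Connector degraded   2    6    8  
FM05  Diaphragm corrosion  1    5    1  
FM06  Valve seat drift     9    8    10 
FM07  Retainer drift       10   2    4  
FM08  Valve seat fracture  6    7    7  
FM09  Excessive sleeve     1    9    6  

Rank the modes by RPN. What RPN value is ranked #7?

80

RPN = Severity × Occurrence × Detection:
  FM01: 4 × 6 × 6 = 144
  FM02: 6 × 9 × 3 = 162
  FM03: 8 × 7 × 4 = 224
  FM04: 6 × 2 × 8 = 96
  FM05: 5 × 1 × 1 = 5
  FM06: 8 × 9 × 10 = 720
  FM07: 2 × 10 × 4 = 80
  FM08: 7 × 6 × 7 = 294
  FM09: 9 × 1 × 6 = 54
Sorted descending: 720, 294, 224, 162, 144, 96, 80, 54, 5.
The seventh-highest RPN is 80 (FM07).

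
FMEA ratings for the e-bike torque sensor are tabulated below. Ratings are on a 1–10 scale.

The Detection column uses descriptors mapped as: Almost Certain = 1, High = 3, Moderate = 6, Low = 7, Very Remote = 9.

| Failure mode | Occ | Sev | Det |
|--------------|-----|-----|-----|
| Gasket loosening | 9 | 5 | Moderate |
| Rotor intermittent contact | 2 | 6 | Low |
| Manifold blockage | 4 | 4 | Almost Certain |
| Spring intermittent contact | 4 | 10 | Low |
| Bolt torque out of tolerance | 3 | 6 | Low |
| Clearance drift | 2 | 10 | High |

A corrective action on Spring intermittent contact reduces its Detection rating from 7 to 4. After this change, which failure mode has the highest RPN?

RPN = Severity × Occurrence × Detection:
  Gasket loosening: 5 × 9 × 6 = 270
  Rotor intermittent contact: 6 × 2 × 7 = 84
  Manifold blockage: 4 × 4 × 1 = 16
  Spring intermittent contact: 10 × 4 × 7 = 280
  Bolt torque out of tolerance: 6 × 3 × 7 = 126
  Clearance drift: 10 × 2 × 3 = 60
After action: Spring intermittent contact → 10 × 4 × 4 = 160.
Revised RPNs: Gasket loosening=270, Spring intermittent contact=160, Bolt torque out of tolerance=126, Rotor intermittent contact=84, Clearance drift=60, Manifold blockage=16.
Highest is now Gasket loosening (270).

Gasket loosening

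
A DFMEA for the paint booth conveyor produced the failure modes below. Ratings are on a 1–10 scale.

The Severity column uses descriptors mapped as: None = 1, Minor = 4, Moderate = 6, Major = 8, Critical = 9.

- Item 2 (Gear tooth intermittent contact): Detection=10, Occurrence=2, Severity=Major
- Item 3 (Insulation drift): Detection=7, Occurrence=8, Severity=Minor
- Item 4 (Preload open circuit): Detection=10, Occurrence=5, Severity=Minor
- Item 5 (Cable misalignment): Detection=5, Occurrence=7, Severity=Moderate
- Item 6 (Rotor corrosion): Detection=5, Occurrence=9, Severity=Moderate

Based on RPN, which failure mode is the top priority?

RPN = Severity × Occurrence × Detection:
  Item 2: 8 × 2 × 10 = 160
  Item 3: 4 × 8 × 7 = 224
  Item 4: 4 × 5 × 10 = 200
  Item 5: 6 × 7 × 5 = 210
  Item 6: 6 × 9 × 5 = 270
Highest RPN is 270 → Item 6.

Item 6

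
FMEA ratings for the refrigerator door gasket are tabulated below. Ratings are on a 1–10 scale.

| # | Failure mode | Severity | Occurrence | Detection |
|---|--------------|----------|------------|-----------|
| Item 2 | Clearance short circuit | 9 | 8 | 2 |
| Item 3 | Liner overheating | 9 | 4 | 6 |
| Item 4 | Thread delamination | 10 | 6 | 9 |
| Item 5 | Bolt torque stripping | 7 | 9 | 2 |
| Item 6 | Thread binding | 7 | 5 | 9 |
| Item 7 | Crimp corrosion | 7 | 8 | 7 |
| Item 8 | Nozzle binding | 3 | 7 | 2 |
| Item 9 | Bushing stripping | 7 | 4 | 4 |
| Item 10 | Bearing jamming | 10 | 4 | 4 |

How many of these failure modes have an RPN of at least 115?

7

RPN = Severity × Occurrence × Detection:
  Item 2: 9 × 8 × 2 = 144
  Item 3: 9 × 4 × 6 = 216
  Item 4: 10 × 6 × 9 = 540
  Item 5: 7 × 9 × 2 = 126
  Item 6: 7 × 5 × 9 = 315
  Item 7: 7 × 8 × 7 = 392
  Item 8: 3 × 7 × 2 = 42
  Item 9: 7 × 4 × 4 = 112
  Item 10: 10 × 4 × 4 = 160
Modes with RPN ≥ 115: Item 2 (144), Item 3 (216), Item 4 (540), Item 5 (126), Item 6 (315), Item 7 (392), Item 10 (160) → 7.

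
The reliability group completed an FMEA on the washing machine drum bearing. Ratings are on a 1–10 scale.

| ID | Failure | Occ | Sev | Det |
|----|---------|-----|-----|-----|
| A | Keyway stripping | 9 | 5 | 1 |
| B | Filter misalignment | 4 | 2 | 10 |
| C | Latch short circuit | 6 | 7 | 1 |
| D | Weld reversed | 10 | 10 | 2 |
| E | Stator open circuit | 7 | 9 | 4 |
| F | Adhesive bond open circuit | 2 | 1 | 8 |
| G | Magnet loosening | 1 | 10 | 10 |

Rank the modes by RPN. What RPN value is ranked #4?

80

RPN = Severity × Occurrence × Detection:
  A: 5 × 9 × 1 = 45
  B: 2 × 4 × 10 = 80
  C: 7 × 6 × 1 = 42
  D: 10 × 10 × 2 = 200
  E: 9 × 7 × 4 = 252
  F: 1 × 2 × 8 = 16
  G: 10 × 1 × 10 = 100
Sorted descending: 252, 200, 100, 80, 45, 42, 16.
The fourth-highest RPN is 80 (B).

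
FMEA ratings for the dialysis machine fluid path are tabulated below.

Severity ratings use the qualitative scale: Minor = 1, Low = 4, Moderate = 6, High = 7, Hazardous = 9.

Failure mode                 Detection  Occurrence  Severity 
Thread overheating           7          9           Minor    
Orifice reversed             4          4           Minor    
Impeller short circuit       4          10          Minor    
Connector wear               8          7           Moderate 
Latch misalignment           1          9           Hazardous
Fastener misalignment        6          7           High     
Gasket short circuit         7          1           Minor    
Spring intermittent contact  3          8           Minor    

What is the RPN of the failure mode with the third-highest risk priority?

RPN = Severity × Occurrence × Detection:
  Thread overheating: 1 × 9 × 7 = 63
  Orifice reversed: 1 × 4 × 4 = 16
  Impeller short circuit: 1 × 10 × 4 = 40
  Connector wear: 6 × 7 × 8 = 336
  Latch misalignment: 9 × 9 × 1 = 81
  Fastener misalignment: 7 × 7 × 6 = 294
  Gasket short circuit: 1 × 1 × 7 = 7
  Spring intermittent contact: 1 × 8 × 3 = 24
Sorted descending: 336, 294, 81, 63, 40, 24, 16, 7.
The third-highest RPN is 81 (Latch misalignment).

81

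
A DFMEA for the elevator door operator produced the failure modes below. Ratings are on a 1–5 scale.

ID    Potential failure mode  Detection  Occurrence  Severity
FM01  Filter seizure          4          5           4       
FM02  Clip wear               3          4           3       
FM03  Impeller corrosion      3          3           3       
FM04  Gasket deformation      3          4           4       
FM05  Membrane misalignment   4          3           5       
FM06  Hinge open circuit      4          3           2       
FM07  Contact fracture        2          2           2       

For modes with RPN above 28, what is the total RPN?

224

RPN = Severity × Occurrence × Detection:
  FM01: 4 × 5 × 4 = 80
  FM02: 3 × 4 × 3 = 36
  FM03: 3 × 3 × 3 = 27
  FM04: 4 × 4 × 3 = 48
  FM05: 5 × 3 × 4 = 60
  FM06: 2 × 3 × 4 = 24
  FM07: 2 × 2 × 2 = 8
RPN > 28: FM01 (80), FM02 (36), FM04 (48), FM05 (60).
Sum: 80 + 36 + 48 + 60 = 224.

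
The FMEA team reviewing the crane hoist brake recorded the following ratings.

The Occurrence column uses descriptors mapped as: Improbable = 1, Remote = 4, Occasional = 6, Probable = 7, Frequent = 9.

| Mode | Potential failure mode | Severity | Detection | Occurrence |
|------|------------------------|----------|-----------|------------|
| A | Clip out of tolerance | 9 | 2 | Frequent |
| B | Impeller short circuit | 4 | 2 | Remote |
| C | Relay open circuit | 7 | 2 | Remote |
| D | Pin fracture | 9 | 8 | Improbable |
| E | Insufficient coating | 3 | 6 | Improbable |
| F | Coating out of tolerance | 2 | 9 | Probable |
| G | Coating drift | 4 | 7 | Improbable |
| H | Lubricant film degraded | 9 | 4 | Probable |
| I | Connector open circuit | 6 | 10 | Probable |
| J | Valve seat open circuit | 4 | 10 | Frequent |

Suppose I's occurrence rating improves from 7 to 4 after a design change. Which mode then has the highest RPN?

RPN = Severity × Occurrence × Detection:
  A: 9 × 9 × 2 = 162
  B: 4 × 4 × 2 = 32
  C: 7 × 4 × 2 = 56
  D: 9 × 1 × 8 = 72
  E: 3 × 1 × 6 = 18
  F: 2 × 7 × 9 = 126
  G: 4 × 1 × 7 = 28
  H: 9 × 7 × 4 = 252
  I: 6 × 7 × 10 = 420
  J: 4 × 9 × 10 = 360
After action: I → 6 × 4 × 10 = 240.
Revised RPNs: J=360, H=252, I=240, A=162, F=126, D=72, C=56, B=32, G=28, E=18.
Highest is now J (360).

J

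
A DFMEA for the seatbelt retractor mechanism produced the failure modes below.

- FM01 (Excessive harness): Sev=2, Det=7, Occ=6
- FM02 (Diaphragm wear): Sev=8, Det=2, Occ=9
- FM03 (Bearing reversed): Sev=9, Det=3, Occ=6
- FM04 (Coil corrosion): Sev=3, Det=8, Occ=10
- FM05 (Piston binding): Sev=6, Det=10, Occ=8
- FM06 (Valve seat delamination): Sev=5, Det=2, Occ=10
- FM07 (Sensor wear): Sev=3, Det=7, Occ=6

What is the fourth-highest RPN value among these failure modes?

RPN = Severity × Occurrence × Detection:
  FM01: 2 × 6 × 7 = 84
  FM02: 8 × 9 × 2 = 144
  FM03: 9 × 6 × 3 = 162
  FM04: 3 × 10 × 8 = 240
  FM05: 6 × 8 × 10 = 480
  FM06: 5 × 10 × 2 = 100
  FM07: 3 × 6 × 7 = 126
Sorted descending: 480, 240, 162, 144, 126, 100, 84.
The fourth-highest RPN is 144 (FM02).

144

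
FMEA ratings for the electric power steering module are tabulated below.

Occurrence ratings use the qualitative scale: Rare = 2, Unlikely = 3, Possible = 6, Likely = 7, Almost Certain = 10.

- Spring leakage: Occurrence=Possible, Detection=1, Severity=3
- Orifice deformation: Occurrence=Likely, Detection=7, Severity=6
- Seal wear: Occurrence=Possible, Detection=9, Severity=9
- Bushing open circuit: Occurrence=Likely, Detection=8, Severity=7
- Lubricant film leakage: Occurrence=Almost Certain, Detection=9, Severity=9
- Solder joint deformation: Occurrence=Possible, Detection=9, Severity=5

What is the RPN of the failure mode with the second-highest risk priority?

486

RPN = Severity × Occurrence × Detection:
  Spring leakage: 3 × 6 × 1 = 18
  Orifice deformation: 6 × 7 × 7 = 294
  Seal wear: 9 × 6 × 9 = 486
  Bushing open circuit: 7 × 7 × 8 = 392
  Lubricant film leakage: 9 × 10 × 9 = 810
  Solder joint deformation: 5 × 6 × 9 = 270
Sorted descending: 810, 486, 392, 294, 270, 18.
The second-highest RPN is 486 (Seal wear).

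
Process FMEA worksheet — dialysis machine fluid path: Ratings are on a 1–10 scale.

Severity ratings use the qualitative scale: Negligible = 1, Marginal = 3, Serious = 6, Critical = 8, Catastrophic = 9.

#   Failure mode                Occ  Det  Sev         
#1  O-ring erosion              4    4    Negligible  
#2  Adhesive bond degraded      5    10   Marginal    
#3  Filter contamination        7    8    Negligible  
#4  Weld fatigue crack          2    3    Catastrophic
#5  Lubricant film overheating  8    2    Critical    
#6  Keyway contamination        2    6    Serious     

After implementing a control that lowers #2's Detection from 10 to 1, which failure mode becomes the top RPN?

RPN = Severity × Occurrence × Detection:
  #1: 1 × 4 × 4 = 16
  #2: 3 × 5 × 10 = 150
  #3: 1 × 7 × 8 = 56
  #4: 9 × 2 × 3 = 54
  #5: 8 × 8 × 2 = 128
  #6: 6 × 2 × 6 = 72
After action: #2 → 3 × 5 × 1 = 15.
Revised RPNs: #5=128, #6=72, #3=56, #4=54, #1=16, #2=15.
Highest is now #5 (128).

#5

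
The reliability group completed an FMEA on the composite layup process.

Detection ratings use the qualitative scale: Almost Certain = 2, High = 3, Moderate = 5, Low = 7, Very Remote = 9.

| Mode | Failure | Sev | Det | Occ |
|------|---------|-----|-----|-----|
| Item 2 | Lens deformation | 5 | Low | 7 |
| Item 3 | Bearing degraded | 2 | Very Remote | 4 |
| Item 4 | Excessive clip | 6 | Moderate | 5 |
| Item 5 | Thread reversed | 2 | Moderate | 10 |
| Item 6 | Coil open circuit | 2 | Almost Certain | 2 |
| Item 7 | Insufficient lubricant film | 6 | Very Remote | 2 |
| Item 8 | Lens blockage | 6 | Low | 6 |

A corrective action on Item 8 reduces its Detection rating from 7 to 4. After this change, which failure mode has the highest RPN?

Item 2

RPN = Severity × Occurrence × Detection:
  Item 2: 5 × 7 × 7 = 245
  Item 3: 2 × 4 × 9 = 72
  Item 4: 6 × 5 × 5 = 150
  Item 5: 2 × 10 × 5 = 100
  Item 6: 2 × 2 × 2 = 8
  Item 7: 6 × 2 × 9 = 108
  Item 8: 6 × 6 × 7 = 252
After action: Item 8 → 6 × 6 × 4 = 144.
Revised RPNs: Item 2=245, Item 4=150, Item 8=144, Item 7=108, Item 5=100, Item 3=72, Item 6=8.
Highest is now Item 2 (245).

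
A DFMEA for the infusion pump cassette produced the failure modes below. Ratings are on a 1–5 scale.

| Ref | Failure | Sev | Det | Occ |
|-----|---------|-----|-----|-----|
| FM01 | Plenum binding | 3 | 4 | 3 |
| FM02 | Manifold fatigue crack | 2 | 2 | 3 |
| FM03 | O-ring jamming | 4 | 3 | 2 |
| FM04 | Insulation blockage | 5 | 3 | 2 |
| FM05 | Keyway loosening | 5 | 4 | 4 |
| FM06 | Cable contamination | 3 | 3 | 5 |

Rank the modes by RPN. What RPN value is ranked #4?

30

RPN = Severity × Occurrence × Detection:
  FM01: 3 × 3 × 4 = 36
  FM02: 2 × 3 × 2 = 12
  FM03: 4 × 2 × 3 = 24
  FM04: 5 × 2 × 3 = 30
  FM05: 5 × 4 × 4 = 80
  FM06: 3 × 5 × 3 = 45
Sorted descending: 80, 45, 36, 30, 24, 12.
The fourth-highest RPN is 30 (FM04).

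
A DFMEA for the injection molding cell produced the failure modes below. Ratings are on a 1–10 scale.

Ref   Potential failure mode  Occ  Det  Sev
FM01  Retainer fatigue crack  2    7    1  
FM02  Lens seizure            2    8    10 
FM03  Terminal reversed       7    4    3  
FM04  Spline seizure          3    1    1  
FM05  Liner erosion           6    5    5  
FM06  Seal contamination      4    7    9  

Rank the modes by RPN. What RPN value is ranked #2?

RPN = Severity × Occurrence × Detection:
  FM01: 1 × 2 × 7 = 14
  FM02: 10 × 2 × 8 = 160
  FM03: 3 × 7 × 4 = 84
  FM04: 1 × 3 × 1 = 3
  FM05: 5 × 6 × 5 = 150
  FM06: 9 × 4 × 7 = 252
Sorted descending: 252, 160, 150, 84, 14, 3.
The second-highest RPN is 160 (FM02).

160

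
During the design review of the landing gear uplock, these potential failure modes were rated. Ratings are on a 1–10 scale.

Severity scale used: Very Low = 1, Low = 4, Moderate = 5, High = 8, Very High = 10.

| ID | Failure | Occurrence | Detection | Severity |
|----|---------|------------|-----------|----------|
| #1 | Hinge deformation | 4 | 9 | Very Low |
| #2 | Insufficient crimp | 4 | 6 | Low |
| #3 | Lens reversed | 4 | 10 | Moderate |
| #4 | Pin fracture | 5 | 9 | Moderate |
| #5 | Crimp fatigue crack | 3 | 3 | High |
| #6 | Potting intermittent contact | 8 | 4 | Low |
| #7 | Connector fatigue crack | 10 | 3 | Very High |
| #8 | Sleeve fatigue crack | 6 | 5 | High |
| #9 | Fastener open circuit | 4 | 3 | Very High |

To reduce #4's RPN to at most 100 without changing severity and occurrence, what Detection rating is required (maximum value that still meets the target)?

#4: S=5, O=5, D=9 → current RPN = 225.
Fixed product = 25. Need 25 × D ≤ 100, so D ≤ 100/25 = 4.00.
Maximum integer Detection rating = 4 (gives RPN 100; D=5 would give 125 > 100).

4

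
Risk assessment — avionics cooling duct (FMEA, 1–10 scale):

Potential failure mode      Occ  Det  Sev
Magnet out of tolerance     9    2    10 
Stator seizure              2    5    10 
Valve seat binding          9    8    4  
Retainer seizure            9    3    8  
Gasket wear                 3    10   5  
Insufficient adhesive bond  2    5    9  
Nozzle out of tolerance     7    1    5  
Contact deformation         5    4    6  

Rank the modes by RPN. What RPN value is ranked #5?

RPN = Severity × Occurrence × Detection:
  Magnet out of tolerance: 10 × 9 × 2 = 180
  Stator seizure: 10 × 2 × 5 = 100
  Valve seat binding: 4 × 9 × 8 = 288
  Retainer seizure: 8 × 9 × 3 = 216
  Gasket wear: 5 × 3 × 10 = 150
  Insufficient adhesive bond: 9 × 2 × 5 = 90
  Nozzle out of tolerance: 5 × 7 × 1 = 35
  Contact deformation: 6 × 5 × 4 = 120
Sorted descending: 288, 216, 180, 150, 120, 100, 90, 35.
The fifth-highest RPN is 120 (Contact deformation).

120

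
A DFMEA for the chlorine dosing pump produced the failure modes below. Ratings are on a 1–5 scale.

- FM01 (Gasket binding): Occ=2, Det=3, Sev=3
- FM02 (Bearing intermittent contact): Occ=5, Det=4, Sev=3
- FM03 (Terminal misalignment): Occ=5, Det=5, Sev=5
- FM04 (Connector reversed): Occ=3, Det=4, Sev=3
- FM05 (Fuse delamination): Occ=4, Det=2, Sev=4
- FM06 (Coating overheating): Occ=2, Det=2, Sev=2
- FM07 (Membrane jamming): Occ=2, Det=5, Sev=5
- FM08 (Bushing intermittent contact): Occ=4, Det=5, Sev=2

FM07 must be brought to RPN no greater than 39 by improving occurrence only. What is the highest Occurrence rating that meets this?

1

FM07: S=5, O=2, D=5 → current RPN = 50.
Fixed product = 25. Need 25 × O ≤ 39, so O ≤ 39/25 = 1.56.
Maximum integer Occurrence rating = 1 (gives RPN 25; O=2 would give 50 > 39).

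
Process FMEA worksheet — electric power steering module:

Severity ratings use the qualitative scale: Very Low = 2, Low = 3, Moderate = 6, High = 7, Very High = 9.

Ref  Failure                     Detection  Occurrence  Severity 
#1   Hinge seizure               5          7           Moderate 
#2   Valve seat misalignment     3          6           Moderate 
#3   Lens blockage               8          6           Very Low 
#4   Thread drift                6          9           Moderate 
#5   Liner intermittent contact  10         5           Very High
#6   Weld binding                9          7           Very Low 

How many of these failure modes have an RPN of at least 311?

RPN = Severity × Occurrence × Detection:
  #1: 6 × 7 × 5 = 210
  #2: 6 × 6 × 3 = 108
  #3: 2 × 6 × 8 = 96
  #4: 6 × 9 × 6 = 324
  #5: 9 × 5 × 10 = 450
  #6: 2 × 7 × 9 = 126
Modes with RPN ≥ 311: #4 (324), #5 (450) → 2.

2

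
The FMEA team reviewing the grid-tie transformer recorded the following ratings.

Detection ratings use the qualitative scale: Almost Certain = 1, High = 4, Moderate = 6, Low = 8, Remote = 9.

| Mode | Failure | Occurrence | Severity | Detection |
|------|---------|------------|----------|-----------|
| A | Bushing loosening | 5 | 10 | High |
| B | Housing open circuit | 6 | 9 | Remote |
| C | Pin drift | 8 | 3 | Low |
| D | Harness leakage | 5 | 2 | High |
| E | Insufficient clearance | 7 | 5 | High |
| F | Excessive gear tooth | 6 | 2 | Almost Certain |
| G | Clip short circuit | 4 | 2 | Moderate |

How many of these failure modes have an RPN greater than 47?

RPN = Severity × Occurrence × Detection:
  A: 10 × 5 × 4 = 200
  B: 9 × 6 × 9 = 486
  C: 3 × 8 × 8 = 192
  D: 2 × 5 × 4 = 40
  E: 5 × 7 × 4 = 140
  F: 2 × 6 × 1 = 12
  G: 2 × 4 × 6 = 48
Modes with RPN > 47: A (200), B (486), C (192), E (140), G (48) → 5.

5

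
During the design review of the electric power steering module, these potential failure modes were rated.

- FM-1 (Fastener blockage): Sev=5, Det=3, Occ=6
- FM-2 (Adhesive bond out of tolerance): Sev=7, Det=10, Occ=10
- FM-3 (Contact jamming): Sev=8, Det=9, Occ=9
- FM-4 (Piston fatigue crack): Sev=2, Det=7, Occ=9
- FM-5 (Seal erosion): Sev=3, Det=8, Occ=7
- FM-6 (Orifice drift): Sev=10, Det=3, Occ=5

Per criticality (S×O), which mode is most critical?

FM-3

Criticality = Severity × Occurrence:
  FM-1: 5 × 6 = 30
  FM-2: 7 × 10 = 70
  FM-3: 8 × 9 = 72
  FM-4: 2 × 9 = 18
  FM-5: 3 × 7 = 21
  FM-6: 10 × 5 = 50
Highest criticality is 72 → FM-3.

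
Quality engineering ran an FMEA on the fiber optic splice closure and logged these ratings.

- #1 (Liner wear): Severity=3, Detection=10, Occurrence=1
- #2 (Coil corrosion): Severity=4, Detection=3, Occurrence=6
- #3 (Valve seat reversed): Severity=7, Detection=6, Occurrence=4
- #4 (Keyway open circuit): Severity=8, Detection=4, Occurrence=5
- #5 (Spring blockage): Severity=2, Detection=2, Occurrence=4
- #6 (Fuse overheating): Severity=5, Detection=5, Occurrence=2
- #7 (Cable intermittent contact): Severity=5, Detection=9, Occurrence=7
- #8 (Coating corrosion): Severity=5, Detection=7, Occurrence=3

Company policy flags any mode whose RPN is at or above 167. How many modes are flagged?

RPN = Severity × Occurrence × Detection:
  #1: 3 × 1 × 10 = 30
  #2: 4 × 6 × 3 = 72
  #3: 7 × 4 × 6 = 168
  #4: 8 × 5 × 4 = 160
  #5: 2 × 4 × 2 = 16
  #6: 5 × 2 × 5 = 50
  #7: 5 × 7 × 9 = 315
  #8: 5 × 3 × 7 = 105
Modes with RPN ≥ 167: #3 (168), #7 (315) → 2.

2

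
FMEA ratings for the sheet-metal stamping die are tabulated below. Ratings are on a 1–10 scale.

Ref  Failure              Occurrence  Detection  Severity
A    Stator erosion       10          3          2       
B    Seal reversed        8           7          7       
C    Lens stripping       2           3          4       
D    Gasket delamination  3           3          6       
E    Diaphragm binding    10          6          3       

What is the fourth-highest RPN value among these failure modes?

RPN = Severity × Occurrence × Detection:
  A: 2 × 10 × 3 = 60
  B: 7 × 8 × 7 = 392
  C: 4 × 2 × 3 = 24
  D: 6 × 3 × 3 = 54
  E: 3 × 10 × 6 = 180
Sorted descending: 392, 180, 60, 54, 24.
The fourth-highest RPN is 54 (D).

54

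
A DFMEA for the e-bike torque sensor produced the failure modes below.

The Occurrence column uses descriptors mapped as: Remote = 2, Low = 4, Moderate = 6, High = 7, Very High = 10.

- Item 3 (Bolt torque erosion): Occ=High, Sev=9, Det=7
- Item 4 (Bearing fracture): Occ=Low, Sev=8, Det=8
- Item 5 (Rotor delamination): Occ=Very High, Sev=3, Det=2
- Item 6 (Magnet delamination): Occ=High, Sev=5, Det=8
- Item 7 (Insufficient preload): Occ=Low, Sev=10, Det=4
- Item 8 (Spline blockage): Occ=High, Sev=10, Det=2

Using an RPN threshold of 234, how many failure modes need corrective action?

3

RPN = Severity × Occurrence × Detection:
  Item 3: 9 × 7 × 7 = 441
  Item 4: 8 × 4 × 8 = 256
  Item 5: 3 × 10 × 2 = 60
  Item 6: 5 × 7 × 8 = 280
  Item 7: 10 × 4 × 4 = 160
  Item 8: 10 × 7 × 2 = 140
Modes with RPN ≥ 234: Item 3 (441), Item 4 (256), Item 6 (280) → 3.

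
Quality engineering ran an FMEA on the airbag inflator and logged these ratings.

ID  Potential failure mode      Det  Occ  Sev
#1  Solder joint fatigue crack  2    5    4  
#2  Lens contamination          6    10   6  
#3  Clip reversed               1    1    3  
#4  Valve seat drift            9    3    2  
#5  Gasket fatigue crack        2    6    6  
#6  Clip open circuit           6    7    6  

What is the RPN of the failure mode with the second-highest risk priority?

RPN = Severity × Occurrence × Detection:
  #1: 4 × 5 × 2 = 40
  #2: 6 × 10 × 6 = 360
  #3: 3 × 1 × 1 = 3
  #4: 2 × 3 × 9 = 54
  #5: 6 × 6 × 2 = 72
  #6: 6 × 7 × 6 = 252
Sorted descending: 360, 252, 72, 54, 40, 3.
The second-highest RPN is 252 (#6).

252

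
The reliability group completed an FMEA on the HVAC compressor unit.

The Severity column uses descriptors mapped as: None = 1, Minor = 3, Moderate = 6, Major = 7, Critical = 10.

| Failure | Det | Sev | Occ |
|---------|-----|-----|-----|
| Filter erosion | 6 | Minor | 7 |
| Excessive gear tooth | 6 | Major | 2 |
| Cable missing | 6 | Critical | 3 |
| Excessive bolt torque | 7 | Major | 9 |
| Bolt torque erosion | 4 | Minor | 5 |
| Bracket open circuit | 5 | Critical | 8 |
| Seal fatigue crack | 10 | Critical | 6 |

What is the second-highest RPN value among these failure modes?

441

RPN = Severity × Occurrence × Detection:
  Filter erosion: 3 × 7 × 6 = 126
  Excessive gear tooth: 7 × 2 × 6 = 84
  Cable missing: 10 × 3 × 6 = 180
  Excessive bolt torque: 7 × 9 × 7 = 441
  Bolt torque erosion: 3 × 5 × 4 = 60
  Bracket open circuit: 10 × 8 × 5 = 400
  Seal fatigue crack: 10 × 6 × 10 = 600
Sorted descending: 600, 441, 400, 180, 126, 84, 60.
The second-highest RPN is 441 (Excessive bolt torque).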